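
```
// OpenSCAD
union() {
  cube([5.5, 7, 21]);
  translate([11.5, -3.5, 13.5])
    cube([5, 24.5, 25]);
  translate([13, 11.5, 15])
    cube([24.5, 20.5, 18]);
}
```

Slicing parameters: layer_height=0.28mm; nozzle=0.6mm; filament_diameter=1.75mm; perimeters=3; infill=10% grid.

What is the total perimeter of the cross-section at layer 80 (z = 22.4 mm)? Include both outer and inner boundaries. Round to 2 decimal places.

At z = 22.4 mm: the cube is not intersected at this z (z outside [0, 21]); the cube at (11.5, -3.5) is present — its section is the full 5×24.5 rectangle (perimeter 59.00 mm); the 24.5×20.5 cube at (13, 11.5) contributes its full rectangle (perimeter 90.00 mm); Combining (union): the regions partially overlap (shared area 33.25 mm²), so the edge portions inside another operand are dropped and the merged outline is re-measured after clipping — boundary = 123.00 mm. Overall, the cross-section is a single solid region. Total boundary length (outer) = 123.00 mm.

123.00 mm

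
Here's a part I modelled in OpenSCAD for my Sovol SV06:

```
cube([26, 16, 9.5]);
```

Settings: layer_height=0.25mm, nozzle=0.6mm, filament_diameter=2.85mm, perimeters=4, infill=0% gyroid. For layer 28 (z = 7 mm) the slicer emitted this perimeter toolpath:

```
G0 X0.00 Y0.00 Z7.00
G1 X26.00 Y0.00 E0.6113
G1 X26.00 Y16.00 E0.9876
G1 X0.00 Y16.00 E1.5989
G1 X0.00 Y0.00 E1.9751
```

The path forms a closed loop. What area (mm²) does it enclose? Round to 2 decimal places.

416.00 mm²

Apply the shoelace formula to the sequence of (X, Y) vertices; enclosed area = 416.00 mm².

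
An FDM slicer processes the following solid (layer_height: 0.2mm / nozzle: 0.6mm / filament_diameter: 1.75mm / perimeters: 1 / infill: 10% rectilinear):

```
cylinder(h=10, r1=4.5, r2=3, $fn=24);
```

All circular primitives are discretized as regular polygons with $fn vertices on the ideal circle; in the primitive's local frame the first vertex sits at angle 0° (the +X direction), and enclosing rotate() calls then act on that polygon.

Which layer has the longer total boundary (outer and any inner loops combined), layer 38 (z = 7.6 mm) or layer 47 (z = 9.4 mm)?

Layer 38 (z = 7.6): the cone contributes a regular 24-gon of circumradius 3.360 (interpolated between r1=4.5 and r2=3 at t=0.760) (perimeter = 2·24·3.360·sin(180°/24) = 21.05 mm). So its perimeter = 21.05 mm. Layer 47 (z = 9.4): the cone contributes a regular 24-gon of circumradius 3.090 (interpolated between r1=4.5 and r2=3 at t=0.940) (perimeter = 2·24·3.090·sin(180°/24) = 19.36 mm). So its perimeter = 19.36 mm. Layer 38 is larger (21.05 vs 19.36 mm).

layer 38 (z = 7.6 mm)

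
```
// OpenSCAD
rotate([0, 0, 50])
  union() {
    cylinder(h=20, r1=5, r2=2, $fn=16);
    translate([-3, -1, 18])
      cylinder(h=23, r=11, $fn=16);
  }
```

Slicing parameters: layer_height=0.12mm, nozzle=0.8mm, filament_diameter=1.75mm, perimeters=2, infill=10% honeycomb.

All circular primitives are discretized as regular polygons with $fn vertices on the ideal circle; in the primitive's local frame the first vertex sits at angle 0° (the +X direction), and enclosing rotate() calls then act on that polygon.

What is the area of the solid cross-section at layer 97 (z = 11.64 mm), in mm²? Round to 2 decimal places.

32.42 mm²

At z = 11.64 mm: the cone contributes a regular 16-gon of circumradius 3.254 (interpolated between r1=5 and r2=2 at t=0.582) (area = (16/2)·3.254²·sin(360°/16) = 32.42 mm²); the cylinder at (-3, -1) does not reach this height (z outside [18, 41]); Merging all regions: only the cone is present, so the union is just that shape — area = 32.42 mm²; (rotated 50° about Z; rotation is an isometry so areas/perimeters/island counts are preserved). Overall, the cross-section is a single solid region. Net area = 32.42 mm².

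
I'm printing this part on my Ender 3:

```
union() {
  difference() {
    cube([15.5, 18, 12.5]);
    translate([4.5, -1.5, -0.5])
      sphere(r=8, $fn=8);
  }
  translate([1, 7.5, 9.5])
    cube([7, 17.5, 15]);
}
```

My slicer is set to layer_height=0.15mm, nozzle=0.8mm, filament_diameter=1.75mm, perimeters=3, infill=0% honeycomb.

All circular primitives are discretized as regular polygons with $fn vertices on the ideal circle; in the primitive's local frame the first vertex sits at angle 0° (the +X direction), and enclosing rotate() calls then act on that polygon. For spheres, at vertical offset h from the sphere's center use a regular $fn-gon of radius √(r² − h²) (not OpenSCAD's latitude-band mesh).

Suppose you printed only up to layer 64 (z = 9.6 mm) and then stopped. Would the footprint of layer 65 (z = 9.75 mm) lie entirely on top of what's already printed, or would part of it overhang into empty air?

Compare the two slices. At z = 9.6: the 15.5×18 cube contributes its full rectangle (area 279.00 mm²); the sphere at (4.5, -1.5) does not reach this height (|z−center|=10.100 > r=8); Taking the first minus the rest: none of the subtracted shapes is present at this height, so the 15.5×18 cube is unchanged — area = 279.00 mm²; the 7×17.5 cube at (1, 7.5) contributes its full rectangle (area 122.50 mm²); Taking the union: the regions partially overlap — summed areas 401.50 mm² minus the doubly-counted overlap 73.50 mm² gives 328.00 mm² — area = 328.00 mm². At z = 9.75: the 15.5×18 cube contributes its full rectangle (area 279.00 mm²); the sphere at (4.5, -1.5) is absent (|z−center|=10.250 > r=8); After the difference (first − rest): none of the subtracted shapes is present at this height, so the 15.5×18 cube is unchanged — area = 279.00 mm²; the cube at (1, 7.5) is present — its section is the full 7×17.5 rectangle (area 122.50 mm²); Taking the union: the regions partially overlap — summed areas 401.50 mm² minus the doubly-counted overlap 73.50 mm² gives 328.00 mm² — area = 328.00 mm². Checking containment: the cross-section at z = 9.75 is a subset of the cross-section at z = 9.6.

entirely on top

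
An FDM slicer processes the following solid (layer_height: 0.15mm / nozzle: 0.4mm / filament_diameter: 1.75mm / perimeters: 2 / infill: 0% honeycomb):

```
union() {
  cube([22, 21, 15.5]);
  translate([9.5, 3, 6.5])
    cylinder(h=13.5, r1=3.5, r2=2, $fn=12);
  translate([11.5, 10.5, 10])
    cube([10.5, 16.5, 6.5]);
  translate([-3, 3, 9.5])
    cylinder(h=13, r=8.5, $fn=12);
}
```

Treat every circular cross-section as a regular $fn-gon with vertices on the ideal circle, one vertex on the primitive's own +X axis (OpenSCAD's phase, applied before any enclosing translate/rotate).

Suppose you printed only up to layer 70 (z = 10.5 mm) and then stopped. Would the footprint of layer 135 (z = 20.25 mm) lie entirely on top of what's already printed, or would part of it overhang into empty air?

Compare the two slices. At z = 10.5: the cube (footprint 22×21) is included at this height (area 462.00 mm²); the cone at (9.5, 3) contributes a regular 12-gon of circumradius 3.056 (interpolated between r1=3.5 and r2=2 at t=0.296) (area = (12/2)·3.056²·sin(360°/12) = 28.01 mm²); the 10.5×16.5 cube at (11.5, 10.5) contributes its full rectangle (area 173.25 mm²); the r=8.5 cylinder at (-3, 3) gives a regular 12-gon of circumradius 8.5 (constant along its height) (area = (12/2)·8.500²·sin(360°/12) = 216.75 mm²); Taking the union: the regions partially overlap — summed areas 880.01 mm² minus the doubly-counted overlap 183.44 mm² gives 696.57 mm² — area = 696.57 mm². At z = 20.25: the cube does not reach this height (z outside [0, 15.5]); the cone at (9.5, 3) does not reach this height (z outside [6.5, 20]); the cube at (11.5, 10.5) is absent (z outside [10, 16.5]); the r=8.5 cylinder at (-3, 3) gives a regular 12-gon of circumradius 8.5 (constant along its height) (area = (12/2)·8.500²·sin(360°/12) = 216.75 mm²); Combining (union): only the r=8.5 cylinder at (-3, 3) is present, so the union is just that shape — area = 216.75 mm². Checking containment: the cross-section at z = 20.25 is a subset of the cross-section at z = 10.5.

entirely on top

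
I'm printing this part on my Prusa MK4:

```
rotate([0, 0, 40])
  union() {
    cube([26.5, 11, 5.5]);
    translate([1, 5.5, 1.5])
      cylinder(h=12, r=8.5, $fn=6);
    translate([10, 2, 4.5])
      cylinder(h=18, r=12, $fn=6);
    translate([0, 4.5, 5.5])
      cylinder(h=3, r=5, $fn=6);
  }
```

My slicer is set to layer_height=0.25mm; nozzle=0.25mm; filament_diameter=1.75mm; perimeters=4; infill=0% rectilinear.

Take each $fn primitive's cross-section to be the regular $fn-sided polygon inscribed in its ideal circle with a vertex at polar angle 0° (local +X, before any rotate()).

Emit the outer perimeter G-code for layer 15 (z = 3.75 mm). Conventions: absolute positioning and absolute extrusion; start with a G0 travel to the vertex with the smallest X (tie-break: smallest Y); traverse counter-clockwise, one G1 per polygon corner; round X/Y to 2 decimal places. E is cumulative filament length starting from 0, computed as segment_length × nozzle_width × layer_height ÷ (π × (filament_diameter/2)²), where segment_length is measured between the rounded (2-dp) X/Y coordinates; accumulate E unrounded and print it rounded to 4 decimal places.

At z = 3.75 mm: the 26.5×11 cube contributes its full rectangle; the cylinder at (1, 5.5): section is a regular 6-gon, circumradius r=8.5; the cylinder at (10, 2) is not intersected at this z (z outside [4.5, 22.5]); the cylinder at (0, 4.5) is not intersected at this z (z outside [5.5, 8.5]); Combining (union): the regions partially overlap (shared area 87.04 mm²), so overlapping operands fuse into one piece — 1 connected region; (whole slice rotated 40° about Z — lengths, areas and connectivity unchanged). The outline is a single polygon with 9 vertices. Extrusion per mm of travel: 0.25 × 0.25 / (π × 0.875²) = 0.025984. Accumulating E over each segment gives final E = 2.3298.

G0 X-10.76 Y7.76 Z3.75
G1 X-9.28 Y-0.61 E0.2209
G1 X-1.29 Y-3.51 E0.4417
G1 X5.22 Y1.95 E0.6625
G1 X4.84 Y4.07 E0.7185
G1 X20.30 Y17.03 E1.2427
G1 X13.23 Y25.46 E1.5286
G1 X-2.23 Y12.49 E2.0529
G1 X-4.25 Y13.23 E2.1088
G1 X-10.76 Y7.76 E2.3298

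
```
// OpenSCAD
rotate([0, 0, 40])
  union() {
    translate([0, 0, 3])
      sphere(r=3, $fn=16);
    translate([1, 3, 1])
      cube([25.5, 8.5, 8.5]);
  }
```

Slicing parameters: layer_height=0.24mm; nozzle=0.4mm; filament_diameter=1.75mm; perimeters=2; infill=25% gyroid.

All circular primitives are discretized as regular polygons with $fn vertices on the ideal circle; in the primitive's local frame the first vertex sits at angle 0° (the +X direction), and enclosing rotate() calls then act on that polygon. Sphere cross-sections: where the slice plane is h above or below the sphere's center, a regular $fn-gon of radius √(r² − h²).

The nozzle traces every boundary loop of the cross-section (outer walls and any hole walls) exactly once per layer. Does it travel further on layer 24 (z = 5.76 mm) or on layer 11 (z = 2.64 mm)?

Layer 24 (z = 5.76): the r=3 sphere slices to a regular 16-gon of circumradius 1.176 (√(r²−h²) with h=2.76 from center) (perimeter = 2·16·1.176·sin(180°/16) = 7.34 mm); the cube at (1, 3) is present — its section is the full 25.5×8.5 rectangle (perimeter 68.00 mm); Combining (union): the 2 present regions are separate (no shared area or edge), so areas and boundary lengths simply add and each stays a separate island — boundary = 75.34 mm; (rotated 40° about Z; rotation is an isometry so areas/perimeters/island counts are preserved). So its perimeter = 75.34 mm. Layer 11 (z = 2.64): the sphere: section is a regular 16-gon, circumradius = √(r²−h²) = √(3²−0.36²) = 2.978 (perimeter = 2·16·2.978·sin(180°/16) = 18.59 mm); the cube at (1, 3) (footprint 25.5×8.5) is included at this height (perimeter 68.00 mm); Merging all regions: the 2 present regions are separate (no shared area or edge), so areas and boundary lengths simply add and each stays a separate island — boundary = 86.59 mm; (whole slice rotated 40° about Z — lengths, areas and connectivity unchanged). So its perimeter = 86.59 mm. Layer 11 is larger (86.59 vs 75.34 mm).

layer 11 (z = 2.64 mm)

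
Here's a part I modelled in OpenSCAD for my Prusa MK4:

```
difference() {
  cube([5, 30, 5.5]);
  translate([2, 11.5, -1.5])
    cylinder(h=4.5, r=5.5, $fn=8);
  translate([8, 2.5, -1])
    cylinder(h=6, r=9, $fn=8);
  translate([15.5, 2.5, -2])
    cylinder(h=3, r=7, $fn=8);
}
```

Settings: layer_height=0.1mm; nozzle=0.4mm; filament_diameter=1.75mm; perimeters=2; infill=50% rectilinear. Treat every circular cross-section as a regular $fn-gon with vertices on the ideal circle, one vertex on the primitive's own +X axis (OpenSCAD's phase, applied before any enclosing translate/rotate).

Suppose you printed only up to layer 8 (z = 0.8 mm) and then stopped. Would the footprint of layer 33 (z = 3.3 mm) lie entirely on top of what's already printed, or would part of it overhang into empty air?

Compare the two slices. At z = 0.8: the cube is present — its section is the full 5×30 rectangle (area 150.00 mm²); the r=5.5 cylinder at (2, 11.5) gives a regular 8-gon of circumradius 5.5 (constant along its height) (area = (8/2)·5.500²·sin(360°/8) = 85.56 mm²); the cylinder at (8, 2.5): section is a regular 8-gon, circumradius r=9 (area = (8/2)·9.000²·sin(360°/8) = 229.10 mm²); the cylinder at (15.5, 2.5): section is a regular 8-gon, circumradius r=7 (area = (8/2)·7.000²·sin(360°/8) = 138.59 mm²); Taking the first minus the rest: starting from the 5×30 cube (150.00 mm²), the r=5.5 cylinder at (2, 11.5) partially overlaps it — only the 49.62 mm² overlap (of its 85.56 mm²) is removed, clipping the outline; the r=9 cylinder at (8, 2.5) partially overlaps it — only the 32.04 mm² overlap (of its 229.10 mm²) is removed, clipping the outline; the r=7 cylinder at (15.5, 2.5) misses the remaining region (no effect) — area = 68.34 mm². At z = 3.3: the cube is present — its section is the full 5×30 rectangle (area 150.00 mm²); the cylinder at (2, 11.5) is not intersected at this z (z outside [-1.5, 3]); the r=9 cylinder at (8, 2.5) gives a regular 8-gon of circumradius 9 (constant along its height) (area = (8/2)·9.000²·sin(360°/8) = 229.10 mm²); the cylinder at (15.5, 2.5) is absent (z outside [-2, 1]); Taking the first minus the rest: starting from the 5×30 cube (150.00 mm²), the r=9 cylinder at (8, 2.5) partially overlaps it — only the 43.43 mm² overlap (of its 229.10 mm²) is removed, clipping the outline — area = 106.57 mm². Checking containment: at z = 3.3 the cross-section extends beyond the z = 0.8 cross-section by about 38.23 mm².

part overhangs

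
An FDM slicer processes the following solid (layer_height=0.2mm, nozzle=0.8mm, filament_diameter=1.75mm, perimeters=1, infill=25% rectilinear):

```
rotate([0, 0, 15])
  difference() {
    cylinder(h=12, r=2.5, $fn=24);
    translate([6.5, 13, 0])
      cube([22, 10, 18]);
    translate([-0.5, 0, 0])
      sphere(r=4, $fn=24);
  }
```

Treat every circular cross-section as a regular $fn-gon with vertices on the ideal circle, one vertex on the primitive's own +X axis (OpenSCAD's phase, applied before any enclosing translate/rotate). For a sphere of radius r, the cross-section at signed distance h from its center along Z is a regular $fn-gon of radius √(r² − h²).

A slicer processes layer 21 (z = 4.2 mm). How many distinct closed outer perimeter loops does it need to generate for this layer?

1

At z = 4.2 mm: the r=2.5 cylinder gives a regular 24-gon of circumradius 2.5 (constant along its height); the cube at (6.5, 13) (footprint 22×10) is included at this height; the sphere at (-0.5, 0) does not reach this height (|z−center|=4.200 > r=4); Taking the first minus the rest: starting from the r=2.5 cylinder, the 22×10 cube at (6.5, 13) misses the remaining region (no effect) — 1 connected region; (whole slice rotated 15° about Z — lengths, areas and connectivity unchanged). The result has 1 disconnected region.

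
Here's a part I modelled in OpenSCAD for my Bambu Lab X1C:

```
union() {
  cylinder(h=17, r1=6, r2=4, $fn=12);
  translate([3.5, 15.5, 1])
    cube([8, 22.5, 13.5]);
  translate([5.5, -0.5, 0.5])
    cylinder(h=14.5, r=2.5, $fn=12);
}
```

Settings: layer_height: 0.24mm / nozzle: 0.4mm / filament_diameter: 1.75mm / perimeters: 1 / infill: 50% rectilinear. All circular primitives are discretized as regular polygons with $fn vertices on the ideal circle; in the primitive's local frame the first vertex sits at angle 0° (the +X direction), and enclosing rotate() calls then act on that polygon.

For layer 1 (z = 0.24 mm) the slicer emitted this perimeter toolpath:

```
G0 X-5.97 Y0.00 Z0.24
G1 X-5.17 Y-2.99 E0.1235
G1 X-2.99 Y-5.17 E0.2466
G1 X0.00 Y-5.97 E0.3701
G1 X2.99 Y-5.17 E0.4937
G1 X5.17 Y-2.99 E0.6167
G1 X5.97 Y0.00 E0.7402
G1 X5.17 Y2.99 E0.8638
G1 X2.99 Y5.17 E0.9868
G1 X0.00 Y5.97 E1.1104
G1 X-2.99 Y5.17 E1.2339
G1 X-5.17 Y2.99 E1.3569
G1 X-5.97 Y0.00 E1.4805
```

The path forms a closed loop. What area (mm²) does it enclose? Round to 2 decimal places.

Apply the shoelace formula to the sequence of (X, Y) vertices; enclosed area = 106.98 mm².

106.98 mm²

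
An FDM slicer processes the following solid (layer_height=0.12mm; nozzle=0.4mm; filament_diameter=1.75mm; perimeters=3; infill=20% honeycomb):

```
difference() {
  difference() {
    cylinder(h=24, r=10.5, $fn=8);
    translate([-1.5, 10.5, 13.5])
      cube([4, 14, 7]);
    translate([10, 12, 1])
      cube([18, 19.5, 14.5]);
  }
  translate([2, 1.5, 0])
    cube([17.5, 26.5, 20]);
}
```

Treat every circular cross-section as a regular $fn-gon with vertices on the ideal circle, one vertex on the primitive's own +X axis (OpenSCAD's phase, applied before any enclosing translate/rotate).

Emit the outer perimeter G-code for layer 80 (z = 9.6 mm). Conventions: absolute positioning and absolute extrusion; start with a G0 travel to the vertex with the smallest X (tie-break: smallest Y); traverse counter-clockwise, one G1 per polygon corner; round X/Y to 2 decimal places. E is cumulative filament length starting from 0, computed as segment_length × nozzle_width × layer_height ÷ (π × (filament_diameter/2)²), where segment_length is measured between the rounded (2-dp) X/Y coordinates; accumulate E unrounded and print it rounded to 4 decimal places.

At z = 9.6 mm: the r=10.5 cylinder contributes a regular 8-gon of circumradius 10.5; the cube at (-1.5, 10.5) is absent (z outside [13.5, 20.5]); the cube at (10, 12) (footprint 18×19.5) is included at this height; Taking the first minus the rest: starting from the r=10.5 cylinder, the 18×19.5 cube at (10, 12) misses the remaining region (no effect) — 1 connected region; the 17.5×26.5 cube at (2, 1.5) contributes its full rectangle; After the difference (first − rest): starting from that combined region, the 17.5×26.5 cube at (2, 1.5) partially overlaps it — only the 45.50 mm² overlap (of its 463.75 mm²) is removed, clipping the outline — 1 connected region. The outline is a single polygon with 10 vertices. Extrusion per mm of travel: 0.4 × 0.12 / (π × 0.875²) = 0.019956. Accumulating E over each segment gives final E = 1.3578.

G0 X-10.50 Y0.00 Z9.60
G1 X-7.42 Y-7.42 E0.1603
G1 X0.00 Y-10.50 E0.3206
G1 X7.42 Y-7.42 E0.4810
G1 X10.50 Y0.00 E0.6413
G1 X9.88 Y1.50 E0.6737
G1 X2.00 Y1.50 E0.8309
G1 X2.00 Y9.67 E0.9940
G1 X0.00 Y10.50 E1.0372
G1 X-7.42 Y7.42 E1.1975
G1 X-10.50 Y0.00 E1.3578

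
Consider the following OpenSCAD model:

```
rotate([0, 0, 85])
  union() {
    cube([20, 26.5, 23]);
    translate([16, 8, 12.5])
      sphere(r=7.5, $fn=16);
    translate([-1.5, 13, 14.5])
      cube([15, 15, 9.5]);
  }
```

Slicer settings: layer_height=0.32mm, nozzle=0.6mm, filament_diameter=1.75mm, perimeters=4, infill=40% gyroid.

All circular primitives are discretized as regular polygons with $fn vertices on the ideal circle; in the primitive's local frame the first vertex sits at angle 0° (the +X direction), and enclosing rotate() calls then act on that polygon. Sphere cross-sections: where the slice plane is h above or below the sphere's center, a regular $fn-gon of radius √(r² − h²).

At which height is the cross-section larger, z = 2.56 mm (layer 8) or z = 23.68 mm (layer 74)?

layer 8 (z = 2.56 mm)

Layer 8 (z = 2.56): the cube (footprint 20×26.5) is included at this height (area 530.00 mm²); the sphere at (16, 8) is absent (|z−center|=9.940 > r=7.5); the cube at (-1.5, 13) does not reach this height (z outside [14.5, 24]); Taking the union: only the 20×26.5 cube is present, so the union is just that shape — area = 530.00 mm²; (rotated 85° about Z; rotation is an isometry so areas/perimeters/island counts are preserved). So its area = 530.00 mm². Layer 74 (z = 23.68): the cube is absent (z outside [0, 23]); the sphere at (16, 8) is not intersected at this z (|z−center|=11.180 > r=7.5); the cube at (-1.5, 13) (footprint 15×15) is included at this height (area 225.00 mm²); Combining (union): only the 15×15 cube at (-1.5, 13) is present, so the union is just that shape — area = 225.00 mm²; (rotated 85° about Z; rotation is an isometry so areas/perimeters/island counts are preserved). So its area = 225.00 mm². Layer 8 is larger (530.00 vs 225.00 mm²).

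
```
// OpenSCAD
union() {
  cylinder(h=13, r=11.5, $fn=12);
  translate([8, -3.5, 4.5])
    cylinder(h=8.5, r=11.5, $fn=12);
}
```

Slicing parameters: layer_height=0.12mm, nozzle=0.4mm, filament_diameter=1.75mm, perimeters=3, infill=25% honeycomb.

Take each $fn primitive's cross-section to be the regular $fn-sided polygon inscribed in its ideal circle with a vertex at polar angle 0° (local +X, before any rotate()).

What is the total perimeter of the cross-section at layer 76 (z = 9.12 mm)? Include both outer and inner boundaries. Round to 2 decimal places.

89.53 mm

At z = 9.12 mm: the cylinder: section is a regular 12-gon, circumradius r=11.5 (perimeter = 2·12·11.500·sin(180°/12) = 71.43 mm); the cylinder at (8, -3.5): section is a regular 12-gon, circumradius r=11.5 (perimeter = 2·12·11.500·sin(180°/12) = 71.43 mm); Combining (union): the regions partially overlap (shared area 205.54 mm²), so the edge portions inside another operand are dropped and the merged outline is re-measured after clipping — boundary = 89.53 mm. Overall, the cross-section is a single solid region. Total boundary length (outer) = 89.53 mm.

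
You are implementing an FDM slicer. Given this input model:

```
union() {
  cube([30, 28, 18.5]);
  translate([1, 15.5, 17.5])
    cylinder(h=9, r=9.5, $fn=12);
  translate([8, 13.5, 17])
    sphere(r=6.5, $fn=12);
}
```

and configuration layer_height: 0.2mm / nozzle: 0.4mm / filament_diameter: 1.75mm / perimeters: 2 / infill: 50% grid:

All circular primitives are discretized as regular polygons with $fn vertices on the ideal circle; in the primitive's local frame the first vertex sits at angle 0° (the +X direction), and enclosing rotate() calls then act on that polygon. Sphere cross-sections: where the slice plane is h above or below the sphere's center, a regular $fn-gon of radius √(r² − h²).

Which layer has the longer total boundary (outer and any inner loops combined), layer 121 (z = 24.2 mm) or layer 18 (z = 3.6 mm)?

Layer 121 (z = 24.2): the cube does not reach this height (z outside [0, 18.5]); the cylinder at (1, 15.5): section is a regular 12-gon, circumradius r=9.5 (perimeter = 2·12·9.500·sin(180°/12) = 59.01 mm); the sphere at (8, 13.5) is not intersected at this z (|z−center|=7.200 > r=6.5); Merging all regions: only the r=9.5 cylinder at (1, 15.5) is present, so the union is just that shape — boundary = 59.01 mm. So its perimeter = 59.01 mm. Layer 18 (z = 3.6): the cube is present — its section is the full 30×28 rectangle (perimeter 116.00 mm); the cylinder at (1, 15.5) is absent (z outside [17.5, 26.5]); the sphere at (8, 13.5) does not reach this height (|z−center|=13.400 > r=6.5); Taking the union: only the 30×28 cube is present, so the union is just that shape — boundary = 116.00 mm. So its perimeter = 116.00 mm. Layer 18 is larger (116.00 vs 59.01 mm).

layer 18 (z = 3.6 mm)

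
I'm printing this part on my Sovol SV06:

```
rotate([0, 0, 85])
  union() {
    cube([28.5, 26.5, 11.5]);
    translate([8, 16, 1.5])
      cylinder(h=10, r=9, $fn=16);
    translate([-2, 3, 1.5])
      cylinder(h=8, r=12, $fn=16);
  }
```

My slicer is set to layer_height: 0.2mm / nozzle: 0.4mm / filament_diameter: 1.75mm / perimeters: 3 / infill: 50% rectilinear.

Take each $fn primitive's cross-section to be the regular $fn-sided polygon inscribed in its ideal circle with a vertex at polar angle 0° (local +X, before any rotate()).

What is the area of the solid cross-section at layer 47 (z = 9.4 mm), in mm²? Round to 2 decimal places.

1083.87 mm²

At z = 9.4 mm: the cube is present — its section is the full 28.5×26.5 rectangle (area 755.25 mm²); the cylinder at (8, 16): section is a regular 16-gon, circumradius r=9 (area = (16/2)·9.000²·sin(360°/16) = 247.98 mm²); the r=12 cylinder at (-2, 3) contributes a regular 16-gon of circumradius 12 (area = (16/2)·12.000²·sin(360°/16) = 440.85 mm²); Taking the union: the regions partially overlap — summed areas 1444.08 mm² minus the doubly-counted overlap 360.21 mm² gives 1083.87 mm² — area = 1083.87 mm²; (whole slice rotated 85° about Z — lengths, areas and connectivity unchanged). Overall, the cross-section is a single solid region. Net area = 1083.87 mm².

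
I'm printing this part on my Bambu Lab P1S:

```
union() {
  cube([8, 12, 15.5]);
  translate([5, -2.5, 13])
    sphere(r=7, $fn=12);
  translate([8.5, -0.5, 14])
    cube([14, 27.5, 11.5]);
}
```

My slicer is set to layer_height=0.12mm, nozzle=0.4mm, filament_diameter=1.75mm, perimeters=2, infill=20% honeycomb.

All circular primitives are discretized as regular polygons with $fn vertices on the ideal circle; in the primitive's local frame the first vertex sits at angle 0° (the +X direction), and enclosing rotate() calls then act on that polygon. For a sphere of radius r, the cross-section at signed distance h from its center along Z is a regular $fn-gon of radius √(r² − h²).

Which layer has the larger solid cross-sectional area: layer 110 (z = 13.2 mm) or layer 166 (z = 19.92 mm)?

Layer 110 (z = 13.2): the 8×12 cube contributes its full rectangle (area 96.00 mm²); the sphere at (5, -2.5): section is a regular 12-gon, circumradius = √(r²−h²) = √(7²−0.2²) = 6.997 (area = (12/2)·6.997²·sin(360°/12) = 146.88 mm²); the cube at (8.5, -0.5) is absent (z outside [14, 25.5]); Merging all regions: the regions partially overlap — summed areas 242.88 mm² minus the doubly-counted overlap 30.60 mm² gives 212.28 mm² — area = 212.28 mm². So its area = 212.28 mm². Layer 166 (z = 19.92): the cube is absent (z outside [0, 15.5]); the r=7 sphere at (5, -2.5) slices to a regular 12-gon of circumradius 1.055 (√(r²−h²) with h=6.92 from center) (area = (12/2)·1.055²·sin(360°/12) = 3.34 mm²); the cube at (8.5, -0.5) is present — its section is the full 14×27.5 rectangle (area 385.00 mm²); Taking the union: the 2 present regions are separate (no shared area or edge), so areas and boundary lengths simply add and each stays a separate island — area = 388.34 mm². So its area = 388.34 mm². Layer 166 is larger (388.34 vs 212.28 mm²).

layer 166 (z = 19.92 mm)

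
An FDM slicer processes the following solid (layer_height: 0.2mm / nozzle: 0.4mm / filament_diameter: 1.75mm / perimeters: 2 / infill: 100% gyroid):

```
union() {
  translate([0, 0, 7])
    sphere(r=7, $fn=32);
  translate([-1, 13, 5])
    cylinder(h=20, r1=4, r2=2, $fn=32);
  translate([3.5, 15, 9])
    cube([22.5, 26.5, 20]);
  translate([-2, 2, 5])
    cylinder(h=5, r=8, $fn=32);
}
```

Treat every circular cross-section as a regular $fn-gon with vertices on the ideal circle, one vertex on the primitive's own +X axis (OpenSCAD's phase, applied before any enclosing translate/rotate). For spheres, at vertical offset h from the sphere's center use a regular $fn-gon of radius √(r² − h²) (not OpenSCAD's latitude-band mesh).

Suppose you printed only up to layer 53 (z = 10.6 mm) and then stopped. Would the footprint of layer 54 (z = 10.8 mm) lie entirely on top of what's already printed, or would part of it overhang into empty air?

entirely on top

Compare the two slices. At z = 10.6: the r=7 sphere contributes a regular 32-gon of circumradius √(7²−3.6²) = 6.003 (area = (32/2)·6.003²·sin(360°/32) = 112.50 mm²); the cone at (-1, 13) (r1=4→r2=2) has section circumradius 3.440 here — a regular 32-gon (area = (32/2)·3.440²·sin(360°/32) = 36.94 mm²); the 22.5×26.5 cube at (3.5, 15) contributes its full rectangle (area 596.25 mm²); the cylinder at (-2, 2) is absent (z outside [5, 10]); Combining (union): the 3 present regions are separate (no shared area or edge), so areas and boundary lengths simply add and each stays a separate island — area = 745.68 mm². At z = 10.8: the r=7 sphere slices to a regular 32-gon of circumradius 5.879 (√(r²−h²) with h=3.8 from center) (area = (32/2)·5.879²·sin(360°/32) = 107.88 mm²); the cone at (-1, 13) (r1=4→r2=2) has section circumradius 3.420 here — a regular 32-gon (area = (32/2)·3.420²·sin(360°/32) = 36.51 mm²); the cube at (3.5, 15) (footprint 22.5×26.5) is included at this height (area 596.25 mm²); the cylinder at (-2, 2) is not intersected at this z (z outside [5, 10]); Merging all regions: the 3 present regions are separate (no shared area or edge), so areas and boundary lengths simply add and each stays a separate island — area = 740.64 mm². Checking containment: the cross-section at z = 10.8 is a subset of the cross-section at z = 10.6.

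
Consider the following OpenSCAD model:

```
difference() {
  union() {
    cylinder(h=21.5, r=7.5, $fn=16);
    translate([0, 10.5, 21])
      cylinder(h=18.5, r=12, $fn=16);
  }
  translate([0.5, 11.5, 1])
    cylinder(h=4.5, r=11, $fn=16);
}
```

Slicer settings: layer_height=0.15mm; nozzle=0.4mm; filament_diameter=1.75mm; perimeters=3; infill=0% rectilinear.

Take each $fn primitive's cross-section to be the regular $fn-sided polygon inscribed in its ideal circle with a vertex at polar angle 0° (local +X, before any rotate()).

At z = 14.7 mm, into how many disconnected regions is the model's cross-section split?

1

At z = 14.7 mm: the r=7.5 cylinder gives a regular 16-gon of circumradius 7.5 (constant along its height); the cylinder at (0, 10.5) is not intersected at this z (z outside [21, 39.5]); Merging all regions: only the r=7.5 cylinder is present, so the union is just that shape — 1 connected region; the cylinder at (0.5, 11.5) does not reach this height (z outside [1, 5.5]); After the difference (first − rest): none of the subtracted shapes is present at this height, so the result so far is unchanged — 1 connected region. The result has 1 disconnected region.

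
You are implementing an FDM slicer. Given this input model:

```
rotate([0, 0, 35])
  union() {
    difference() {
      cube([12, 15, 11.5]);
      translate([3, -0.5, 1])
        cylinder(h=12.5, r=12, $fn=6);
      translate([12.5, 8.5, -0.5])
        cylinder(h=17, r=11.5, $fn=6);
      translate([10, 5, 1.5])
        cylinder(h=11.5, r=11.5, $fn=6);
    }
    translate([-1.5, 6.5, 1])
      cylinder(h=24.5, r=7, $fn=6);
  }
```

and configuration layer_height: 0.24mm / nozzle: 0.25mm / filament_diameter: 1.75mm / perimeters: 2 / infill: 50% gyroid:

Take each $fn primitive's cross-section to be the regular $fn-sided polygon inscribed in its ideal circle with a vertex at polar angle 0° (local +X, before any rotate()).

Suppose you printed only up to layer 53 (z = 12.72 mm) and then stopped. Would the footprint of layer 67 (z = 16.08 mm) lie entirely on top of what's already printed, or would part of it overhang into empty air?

Compare the two slices. At z = 12.72: the cube is not intersected at this z (z outside [0, 11.5]); the r=12 cylinder at (3, -0.5) gives a regular 6-gon of circumradius 12 (constant along its height) (area = (6/2)·12.000²·sin(360°/6) = 374.12 mm²); the cylinder at (12.5, 8.5): section is a regular 6-gon, circumradius r=11.5 (area = (6/2)·11.500²·sin(360°/6) = 343.60 mm²); the r=11.5 cylinder at (10, 5) gives a regular 6-gon of circumradius 11.5 (constant along its height) (area = (6/2)·11.500²·sin(360°/6) = 343.60 mm²); Subtracting the remaining from the first: the first operand is absent here, so nothing remains; the r=7 cylinder at (-1.5, 6.5) contributes a regular 6-gon of circumradius 7 (area = (6/2)·7.000²·sin(360°/6) = 127.31 mm²); Merging all regions: only the r=7 cylinder at (-1.5, 6.5) is present, so the union is just that shape — area = 127.31 mm²; (rotated 35° about Z; rotation is an isometry so areas/perimeters/island counts are preserved). At z = 16.08: the cube is not intersected at this z (z outside [0, 11.5]); the cylinder at (3, -0.5) is absent (z outside [1, 13.5]); the cylinder at (12.5, 8.5): section is a regular 6-gon, circumradius r=11.5 (area = (6/2)·11.500²·sin(360°/6) = 343.60 mm²); the cylinder at (10, 5) is not intersected at this z (z outside [1.5, 13]); Taking the first minus the rest: the first operand is absent here, so nothing remains; the cylinder at (-1.5, 6.5): section is a regular 6-gon, circumradius r=7 (area = (6/2)·7.000²·sin(360°/6) = 127.31 mm²); Combining (union): only the r=7 cylinder at (-1.5, 6.5) is present, so the union is just that shape — area = 127.31 mm²; (whole slice rotated 35° about Z — lengths, areas and connectivity unchanged). Checking containment: the cross-section at z = 16.08 is a subset of the cross-section at z = 12.72.

entirely on top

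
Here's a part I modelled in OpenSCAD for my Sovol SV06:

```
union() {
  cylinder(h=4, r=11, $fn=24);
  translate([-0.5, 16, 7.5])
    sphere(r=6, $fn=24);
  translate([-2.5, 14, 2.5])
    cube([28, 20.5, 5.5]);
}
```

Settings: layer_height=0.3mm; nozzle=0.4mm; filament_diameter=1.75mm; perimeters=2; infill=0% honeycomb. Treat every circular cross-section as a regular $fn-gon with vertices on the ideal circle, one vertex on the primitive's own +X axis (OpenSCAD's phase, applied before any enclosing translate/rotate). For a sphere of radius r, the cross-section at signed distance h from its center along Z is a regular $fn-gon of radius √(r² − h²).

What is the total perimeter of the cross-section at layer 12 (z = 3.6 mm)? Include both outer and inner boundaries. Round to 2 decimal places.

171.06 mm

At z = 3.6 mm: the r=11 cylinder gives a regular 24-gon of circumradius 11 (constant along its height) (perimeter = 2·24·11.000·sin(180°/24) = 68.92 mm); the r=6 sphere at (-0.5, 16) contributes a regular 24-gon of circumradius √(6²−3.9²) = 4.560 (perimeter = 2·24·4.560·sin(180°/24) = 28.57 mm); the cube at (-2.5, 14) (footprint 28×20.5) is included at this height (perimeter 97.00 mm); Taking the union: the regions partially overlap (shared area 37.66 mm²), so the edge portions inside another operand are dropped and the merged outline is re-measured after clipping — boundary = 171.06 mm. Overall, the cross-section has 2 separate islands. Total boundary length (outer) = 171.06 mm.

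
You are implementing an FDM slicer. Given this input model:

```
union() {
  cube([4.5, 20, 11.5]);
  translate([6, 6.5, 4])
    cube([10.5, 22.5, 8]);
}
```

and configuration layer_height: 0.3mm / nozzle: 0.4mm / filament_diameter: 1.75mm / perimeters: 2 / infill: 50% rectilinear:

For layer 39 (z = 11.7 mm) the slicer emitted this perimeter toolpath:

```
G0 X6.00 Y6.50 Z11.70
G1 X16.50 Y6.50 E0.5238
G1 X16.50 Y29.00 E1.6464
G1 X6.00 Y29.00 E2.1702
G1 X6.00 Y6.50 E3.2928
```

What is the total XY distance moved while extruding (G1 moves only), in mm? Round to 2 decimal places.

Sum the Euclidean lengths of each G1 segment: total = 66.00 mm.

66.00 mm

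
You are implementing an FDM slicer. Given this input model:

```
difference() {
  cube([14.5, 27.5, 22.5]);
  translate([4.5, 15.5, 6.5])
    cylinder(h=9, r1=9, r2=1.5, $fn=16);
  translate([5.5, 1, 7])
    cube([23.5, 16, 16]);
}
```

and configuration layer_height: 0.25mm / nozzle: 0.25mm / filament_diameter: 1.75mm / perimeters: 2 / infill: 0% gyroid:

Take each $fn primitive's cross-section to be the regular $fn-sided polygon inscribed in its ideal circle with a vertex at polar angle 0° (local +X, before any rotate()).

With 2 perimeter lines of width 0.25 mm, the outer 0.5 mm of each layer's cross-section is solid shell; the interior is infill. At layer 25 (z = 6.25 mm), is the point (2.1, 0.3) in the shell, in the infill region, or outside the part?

shell

At z = 6.25 mm: the cube (footprint 14.5×27.5) is included at this height; the cone at (4.5, 15.5) is not intersected at this z (z outside [6.5, 15.5]); the cube at (5.5, 1) does not reach this height (z outside [7, 23]); Taking the first minus the rest: none of the subtracted shapes is present at this height, so the 14.5×27.5 cube is unchanged — 1 connected region. Overall, the cross-section is a single solid region. The nearest boundary edge runs (0.00, 0.00)→(14.50, 0.00); distance from the point to it = 0.30 mm. The point is inside the cross-section, 0.30 mm from the nearest boundary — within the 0.5 mm shell band (2 × 0.25).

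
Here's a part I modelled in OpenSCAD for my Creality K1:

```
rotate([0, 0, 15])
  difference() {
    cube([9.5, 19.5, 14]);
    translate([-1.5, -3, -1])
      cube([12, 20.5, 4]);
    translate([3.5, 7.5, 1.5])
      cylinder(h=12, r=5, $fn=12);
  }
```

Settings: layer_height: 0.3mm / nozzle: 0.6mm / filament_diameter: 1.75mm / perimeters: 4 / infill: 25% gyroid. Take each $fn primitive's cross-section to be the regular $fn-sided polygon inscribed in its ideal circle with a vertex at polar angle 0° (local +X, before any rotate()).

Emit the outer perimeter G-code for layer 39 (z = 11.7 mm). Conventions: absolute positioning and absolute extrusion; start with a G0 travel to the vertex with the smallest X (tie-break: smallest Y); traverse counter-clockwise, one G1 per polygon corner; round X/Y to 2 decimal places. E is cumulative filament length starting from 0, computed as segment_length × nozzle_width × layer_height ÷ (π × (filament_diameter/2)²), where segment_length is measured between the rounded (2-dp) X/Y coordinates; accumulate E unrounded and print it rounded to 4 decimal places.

G0 X-5.05 Y18.84 Z11.70
G1 X-2.80 Y10.46 E0.6493
G1 X-2.10 Y11.69 E0.7552
G1 X0.15 Y12.98 E0.9493
G1 X2.73 Y12.98 E1.1424
G1 X4.98 Y11.69 E1.3365
G1 X6.27 Y9.44 E1.5306
G1 X6.27 Y6.86 E1.7237
G1 X4.98 Y4.61 E1.9178
G1 X2.73 Y3.32 E2.1118
G1 X0.15 Y3.32 E2.3049
G1 X-1.08 Y4.03 E2.4112
G1 X0.00 Y0.00 E2.7234
G1 X9.18 Y2.46 E3.4347
G1 X4.13 Y21.29 E4.8936
G1 X-5.05 Y18.84 E5.6046

At z = 11.7 mm: the cube is present — its section is the full 9.5×19.5 rectangle; the cube at (-1.5, -3) is not intersected at this z (z outside [-1, 3]); the r=5 cylinder at (3.5, 7.5) contributes a regular 12-gon of circumradius 5; Subtracting the remaining from the first: starting from the 9.5×19.5 cube, the r=5 cylinder at (3.5, 7.5) partially overlaps it — only the 68.49 mm² overlap (of its 75.00 mm²) is removed, clipping the outline — 1 connected region; (whole slice rotated 15° about Z — lengths, areas and connectivity unchanged). The outline is a single polygon with 15 vertices. Extrusion per mm of travel: 0.6 × 0.3 / (π × 0.875²) = 0.074835. Accumulating E over each segment gives final E = 5.6046.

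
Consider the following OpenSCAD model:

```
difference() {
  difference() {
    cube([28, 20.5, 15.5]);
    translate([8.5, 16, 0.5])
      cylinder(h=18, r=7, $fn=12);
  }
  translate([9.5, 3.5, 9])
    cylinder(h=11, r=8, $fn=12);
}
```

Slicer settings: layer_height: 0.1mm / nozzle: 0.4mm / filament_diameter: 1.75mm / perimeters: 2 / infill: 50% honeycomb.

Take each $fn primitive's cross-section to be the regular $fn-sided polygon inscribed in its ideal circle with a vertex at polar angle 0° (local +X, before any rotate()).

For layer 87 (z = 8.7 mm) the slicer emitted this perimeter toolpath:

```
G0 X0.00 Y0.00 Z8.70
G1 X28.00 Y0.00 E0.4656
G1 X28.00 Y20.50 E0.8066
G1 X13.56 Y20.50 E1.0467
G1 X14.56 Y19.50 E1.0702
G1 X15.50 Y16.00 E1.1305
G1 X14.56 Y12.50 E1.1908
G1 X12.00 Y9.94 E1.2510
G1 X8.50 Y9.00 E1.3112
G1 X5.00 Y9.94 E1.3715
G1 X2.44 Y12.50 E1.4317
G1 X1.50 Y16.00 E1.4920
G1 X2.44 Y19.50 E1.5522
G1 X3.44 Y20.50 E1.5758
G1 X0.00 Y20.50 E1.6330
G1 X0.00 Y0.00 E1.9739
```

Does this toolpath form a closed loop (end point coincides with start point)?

Start point (G0): (0.00, 0.00). End point (last G1): the path returns to the start — closed.

yes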